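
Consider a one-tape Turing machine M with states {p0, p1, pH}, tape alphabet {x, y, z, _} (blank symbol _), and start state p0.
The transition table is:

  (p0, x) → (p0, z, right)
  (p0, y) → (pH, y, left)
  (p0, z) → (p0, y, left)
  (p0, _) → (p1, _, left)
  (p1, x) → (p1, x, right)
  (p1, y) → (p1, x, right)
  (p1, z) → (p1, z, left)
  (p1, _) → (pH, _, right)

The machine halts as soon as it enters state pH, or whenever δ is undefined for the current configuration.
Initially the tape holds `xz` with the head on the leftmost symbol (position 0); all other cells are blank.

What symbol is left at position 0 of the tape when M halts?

p0 | __[x]z   read x → write z, move right, go to p0
p0 | __z[z]   read z → write y, move left, go to p0
p0 | __[z]y   read z → write y, move left, go to p0
p0 | _[_]yy   read _ → write _, move left, go to p1
p1 | [_]_yy   read _ → write _, move right, go to pH
pH | _[_]yy
Cell 0 holds y when M halts.

y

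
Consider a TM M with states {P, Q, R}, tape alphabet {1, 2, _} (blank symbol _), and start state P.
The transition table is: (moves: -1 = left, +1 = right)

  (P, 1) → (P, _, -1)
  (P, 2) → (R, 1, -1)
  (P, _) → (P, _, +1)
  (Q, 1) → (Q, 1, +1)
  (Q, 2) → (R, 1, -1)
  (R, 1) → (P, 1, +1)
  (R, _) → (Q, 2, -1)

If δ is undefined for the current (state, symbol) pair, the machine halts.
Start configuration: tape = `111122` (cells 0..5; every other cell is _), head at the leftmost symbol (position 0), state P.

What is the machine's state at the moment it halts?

Q

state=P head=0 tape=_[1]11122   (P,1)→(P,_,-1)
state=P head=-1 tape=[_]_11122   (P,_)→(P,_,+1)
state=P head=0 tape=_[_]11122   (P,_)→(P,_,+1)
state=P head=1 tape=__[1]1122   (P,1)→(P,_,-1)
state=P head=0 tape=_[_]_1122   (P,_)→(P,_,+1)
state=P head=1 tape=__[_]1122   (P,_)→(P,_,+1)
state=P head=2 tape=___[1]122   (P,1)→(P,_,-1)
state=P head=1 tape=__[_]_122   (P,_)→(P,_,+1)
state=P head=2 tape=___[_]122   (P,_)→(P,_,+1)
state=P head=3 tape=____[1]22   (P,1)→(P,_,-1)
state=P head=2 tape=___[_]_22   (P,_)→(P,_,+1)
state=P head=3 tape=____[_]22   (P,_)→(P,_,+1)
state=P head=4 tape=_____[2]2   (P,2)→(R,1,-1)
state=R head=3 tape=____[_]12   (R,_)→(Q,2,-1)
state=Q head=2 tape=___[_]212
No transition is defined for (Q, _); M halts in state Q.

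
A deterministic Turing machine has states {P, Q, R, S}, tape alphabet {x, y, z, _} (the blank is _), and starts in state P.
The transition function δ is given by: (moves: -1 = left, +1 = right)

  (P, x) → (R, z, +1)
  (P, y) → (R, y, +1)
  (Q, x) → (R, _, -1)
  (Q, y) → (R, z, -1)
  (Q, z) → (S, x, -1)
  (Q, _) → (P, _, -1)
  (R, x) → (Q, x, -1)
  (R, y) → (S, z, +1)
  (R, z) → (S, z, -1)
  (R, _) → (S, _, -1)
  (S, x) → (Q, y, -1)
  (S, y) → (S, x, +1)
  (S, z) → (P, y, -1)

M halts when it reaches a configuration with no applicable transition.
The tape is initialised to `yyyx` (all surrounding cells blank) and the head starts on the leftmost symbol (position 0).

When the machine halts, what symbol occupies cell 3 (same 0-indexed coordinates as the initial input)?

P | [y]yyx   read y → write y, move +1, go to R
R | y[y]yx   read y → write z, move +1, go to S
S | yz[y]x   read y → write x, move +1, go to S
S | yzx[x]   read x → write y, move -1, go to Q
Q | yz[x]y   read x → write _, move -1, go to R
R | y[z]_y   read z → write z, move -1, go to S
S | [y]z_y   read y → write x, move +1, go to S
S | x[z]_y   read z → write y, move -1, go to P
P | [x]y_y   read x → write z, move +1, go to R
R | z[y]_y   read y → write z, move +1, go to S
S | zz[_]y
Cell 3 holds y when M halts.

y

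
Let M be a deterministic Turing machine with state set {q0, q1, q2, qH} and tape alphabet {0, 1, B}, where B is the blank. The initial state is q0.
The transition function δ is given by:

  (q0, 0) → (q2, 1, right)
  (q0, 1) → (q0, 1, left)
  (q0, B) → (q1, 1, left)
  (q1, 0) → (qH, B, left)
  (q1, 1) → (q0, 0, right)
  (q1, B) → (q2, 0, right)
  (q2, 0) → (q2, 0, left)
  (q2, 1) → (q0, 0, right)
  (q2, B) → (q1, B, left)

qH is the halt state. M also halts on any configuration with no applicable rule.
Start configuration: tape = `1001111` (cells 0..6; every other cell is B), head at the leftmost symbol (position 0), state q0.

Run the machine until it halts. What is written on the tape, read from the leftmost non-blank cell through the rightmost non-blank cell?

01001111B1

state=q0 head=0 tape=BB[1]001111B   (q0,1)→(q0,1,left)
state=q0 head=-1 tape=B[B]1001111B   (q0,B)→(q1,1,left)
state=q1 head=-2 tape=[B]11001111B   (q1,B)→(q2,0,right)
state=q2 head=-1 tape=0[1]1001111B   (q2,1)→(q0,0,right)
state=q0 head=0 tape=00[1]001111B   (q0,1)→(q0,1,left)
state=q0 head=-1 tape=0[0]1001111B   (q0,0)→(q2,1,right)
state=q2 head=0 tape=01[1]001111B   (q2,1)→(q0,0,right)
state=q0 head=1 tape=010[0]01111B   (q0,0)→(q2,1,right)
state=q2 head=2 tape=0101[0]1111B   (q2,0)→(q2,0,left)
state=q2 head=1 tape=010[1]01111B   (q2,1)→(q0,0,right)
state=q0 head=2 tape=0100[0]1111B   (q0,0)→(q2,1,right)
state=q2 head=3 tape=01001[1]111B   (q2,1)→(q0,0,right)
state=q0 head=4 tape=010010[1]11B   (q0,1)→(q0,1,left)
state=q0 head=3 tape=01001[0]111B   (q0,0)→(q2,1,right)
state=q2 head=4 tape=010011[1]11B   (q2,1)→(q0,0,right)
state=q0 head=5 tape=0100110[1]1B   (q0,1)→(q0,1,left)
state=q0 head=4 tape=010011[0]11B   (q0,0)→(q2,1,right)
state=q2 head=5 tape=0100111[1]1B   (q2,1)→(q0,0,right)
state=q0 head=6 tape=01001110[1]B   (q0,1)→(q0,1,left)
state=q0 head=5 tape=0100111[0]1B   (q0,0)→(q2,1,right)
state=q2 head=6 tape=01001111[1]B   (q2,1)→(q0,0,right)
state=q0 head=7 tape=010011110[B]   (q0,B)→(q1,1,left)
state=q1 head=6 tape=01001111[0]1   (q1,0)→(qH,B,left)
state=qH head=5 tape=0100111[1]B1
The non-blank tape span at halt is 01001111B1.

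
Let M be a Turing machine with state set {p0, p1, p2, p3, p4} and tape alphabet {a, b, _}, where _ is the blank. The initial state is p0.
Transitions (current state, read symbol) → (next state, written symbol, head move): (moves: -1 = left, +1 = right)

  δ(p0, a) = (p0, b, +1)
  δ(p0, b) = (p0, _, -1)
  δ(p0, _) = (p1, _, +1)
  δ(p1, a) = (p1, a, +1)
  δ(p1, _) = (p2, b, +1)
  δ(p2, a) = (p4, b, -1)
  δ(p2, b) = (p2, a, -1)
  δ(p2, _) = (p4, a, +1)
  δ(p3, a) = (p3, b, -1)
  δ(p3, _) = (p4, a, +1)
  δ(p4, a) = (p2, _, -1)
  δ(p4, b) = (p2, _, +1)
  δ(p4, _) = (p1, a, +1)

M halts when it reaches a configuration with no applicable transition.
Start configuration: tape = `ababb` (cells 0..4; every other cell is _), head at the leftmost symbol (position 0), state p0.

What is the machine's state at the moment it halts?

p0 | _[a]babb   read a → write b, move +1, go to p0
p0 | _b[b]abb   read b → write _, move -1, go to p0
p0 | _[b]_abb   read b → write _, move -1, go to p0
p0 | [_]__abb   read _ → write _, move +1, go to p1
p1 | _[_]_abb   read _ → write b, move +1, go to p2
p2 | _b[_]abb   read _ → write a, move +1, go to p4
p4 | _ba[a]bb   read a → write _, move -1, go to p2
p2 | _b[a]_bb   read a → write b, move -1, go to p4
p4 | _[b]b_bb   read b → write _, move +1, go to p2
p2 | __[b]_bb   read b → write a, move -1, go to p2
p2 | _[_]a_bb   read _ → write a, move +1, go to p4
p4 | _a[a]_bb   read a → write _, move -1, go to p2
p2 | _[a]__bb   read a → write b, move -1, go to p4
p4 | [_]b__bb   read _ → write a, move +1, go to p1
p1 | a[b]__bb
No transition is defined for (p1, b); M halts in state p1.

p1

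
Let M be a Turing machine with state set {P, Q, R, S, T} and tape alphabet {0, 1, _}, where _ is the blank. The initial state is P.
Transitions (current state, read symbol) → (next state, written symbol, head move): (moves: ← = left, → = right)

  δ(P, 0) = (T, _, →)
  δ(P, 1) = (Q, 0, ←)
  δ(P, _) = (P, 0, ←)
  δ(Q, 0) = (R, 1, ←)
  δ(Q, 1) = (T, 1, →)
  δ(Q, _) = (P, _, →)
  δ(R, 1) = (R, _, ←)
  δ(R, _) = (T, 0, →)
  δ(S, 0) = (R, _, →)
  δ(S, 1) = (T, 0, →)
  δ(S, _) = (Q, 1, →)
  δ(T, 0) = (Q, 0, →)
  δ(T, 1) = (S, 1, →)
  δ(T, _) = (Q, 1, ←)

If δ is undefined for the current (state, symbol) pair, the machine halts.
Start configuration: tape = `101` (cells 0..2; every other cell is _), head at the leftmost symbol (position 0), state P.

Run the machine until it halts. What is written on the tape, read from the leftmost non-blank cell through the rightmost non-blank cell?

state=P head=0 tape=_[1]01____   (P,1)→(Q,0,←)
state=Q head=-1 tape=[_]001____   (Q,_)→(P,_,→)
state=P head=0 tape=_[0]01____   (P,0)→(T,_,→)
state=T head=1 tape=__[0]1____   (T,0)→(Q,0,→)
state=Q head=2 tape=__0[1]____   (Q,1)→(T,1,→)
state=T head=3 tape=__01[_]___   (T,_)→(Q,1,←)
state=Q head=2 tape=__0[1]1___   (Q,1)→(T,1,→)
state=T head=3 tape=__01[1]___   (T,1)→(S,1,→)
state=S head=4 tape=__011[_]__   (S,_)→(Q,1,→)
state=Q head=5 tape=__0111[_]_   (Q,_)→(P,_,→)
state=P head=6 tape=__0111_[_]   (P,_)→(P,0,←)
state=P head=5 tape=__0111[_]0   (P,_)→(P,0,←)
state=P head=4 tape=__011[1]00   (P,1)→(Q,0,←)
state=Q head=3 tape=__01[1]000   (Q,1)→(T,1,→)
state=T head=4 tape=__011[0]00   (T,0)→(Q,0,→)
state=Q head=5 tape=__0110[0]0   (Q,0)→(R,1,←)
state=R head=4 tape=__011[0]10
The non-blank tape span at halt is 011010.

011010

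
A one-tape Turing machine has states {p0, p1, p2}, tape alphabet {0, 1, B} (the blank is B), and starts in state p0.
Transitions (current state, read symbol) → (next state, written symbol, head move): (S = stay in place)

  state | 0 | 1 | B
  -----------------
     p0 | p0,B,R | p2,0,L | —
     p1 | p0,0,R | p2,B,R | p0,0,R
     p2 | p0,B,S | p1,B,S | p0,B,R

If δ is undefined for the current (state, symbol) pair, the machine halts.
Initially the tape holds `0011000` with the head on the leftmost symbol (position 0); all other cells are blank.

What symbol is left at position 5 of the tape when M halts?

B

p0 | [0]011000B   read 0 → write B, move R, go to p0
p0 | B[0]11000B   read 0 → write B, move R, go to p0
p0 | BB[1]1000B   read 1 → write 0, move L, go to p2
p2 | B[B]01000B   read B → write B, move R, go to p0
p0 | BB[0]1000B   read 0 → write B, move R, go to p0
p0 | BBB[1]000B   read 1 → write 0, move L, go to p2
p2 | BB[B]0000B   read B → write B, move R, go to p0
p0 | BBB[0]000B   read 0 → write B, move R, go to p0
p0 | BBBB[0]00B   read 0 → write B, move R, go to p0
p0 | BBBBB[0]0B   read 0 → write B, move R, go to p0
p0 | BBBBBB[0]B   read 0 → write B, move R, go to p0
p0 | BBBBBBB[B]
Cell 5 holds B when M halts.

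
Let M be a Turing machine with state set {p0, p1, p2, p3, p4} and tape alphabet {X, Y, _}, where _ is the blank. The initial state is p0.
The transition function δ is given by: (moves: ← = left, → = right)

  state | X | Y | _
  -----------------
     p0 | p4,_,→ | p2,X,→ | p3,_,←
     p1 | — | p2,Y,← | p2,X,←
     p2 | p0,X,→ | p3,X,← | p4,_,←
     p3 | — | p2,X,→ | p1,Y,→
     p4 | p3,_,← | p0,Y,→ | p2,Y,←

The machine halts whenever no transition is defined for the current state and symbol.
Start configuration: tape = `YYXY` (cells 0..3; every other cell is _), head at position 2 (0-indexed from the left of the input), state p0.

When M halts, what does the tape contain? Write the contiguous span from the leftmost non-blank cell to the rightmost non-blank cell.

p0 | YY[X]Y_   read X → write _, move →, go to p4
p4 | YY_[Y]_   read Y → write Y, move →, go to p0
p0 | YY_Y[_]   read _ → write _, move ←, go to p3
p3 | YY_[Y]_   read Y → write X, move →, go to p2
p2 | YY_X[_]   read _ → write _, move ←, go to p4
p4 | YY_[X]_   read X → write _, move ←, go to p3
p3 | YY[_]__   read _ → write Y, move →, go to p1
p1 | YYY[_]_   read _ → write X, move ←, go to p2
p2 | YY[Y]X_   read Y → write X, move ←, go to p3
p3 | Y[Y]XX_   read Y → write X, move →, go to p2
p2 | YX[X]X_   read X → write X, move →, go to p0
p0 | YXX[X]_   read X → write _, move →, go to p4
p4 | YXX_[_]   read _ → write Y, move ←, go to p2
p2 | YXX[_]Y   read _ → write _, move ←, go to p4
p4 | YX[X]_Y   read X → write _, move ←, go to p3
p3 | Y[X]__Y
The non-blank tape span at halt is YX__Y.

YX__Y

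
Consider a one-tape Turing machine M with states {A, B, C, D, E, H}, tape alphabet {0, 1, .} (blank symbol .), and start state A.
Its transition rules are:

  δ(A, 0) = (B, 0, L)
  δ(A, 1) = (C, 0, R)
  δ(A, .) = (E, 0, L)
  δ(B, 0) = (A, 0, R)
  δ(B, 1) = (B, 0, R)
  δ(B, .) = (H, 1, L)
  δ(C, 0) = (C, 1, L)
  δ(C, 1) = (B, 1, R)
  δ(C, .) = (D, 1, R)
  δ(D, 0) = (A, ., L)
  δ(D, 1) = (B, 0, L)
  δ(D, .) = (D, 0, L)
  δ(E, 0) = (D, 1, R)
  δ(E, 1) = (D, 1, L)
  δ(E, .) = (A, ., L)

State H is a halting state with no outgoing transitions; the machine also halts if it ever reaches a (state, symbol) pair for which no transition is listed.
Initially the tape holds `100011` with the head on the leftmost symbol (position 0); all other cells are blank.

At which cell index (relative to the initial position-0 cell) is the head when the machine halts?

state=A head=0 tape=..[1]00011.   (A,1)→(C,0,R)
state=C head=1 tape=..0[0]0011.   (C,0)→(C,1,L)
state=C head=0 tape=..[0]10011.   (C,0)→(C,1,L)
state=C head=-1 tape=.[.]110011.   (C,.)→(D,1,R)
state=D head=0 tape=.1[1]10011.   (D,1)→(B,0,L)
state=B head=-1 tape=.[1]010011.   (B,1)→(B,0,R)
state=B head=0 tape=.0[0]10011.   (B,0)→(A,0,R)
state=A head=1 tape=.00[1]0011.   (A,1)→(C,0,R)
state=C head=2 tape=.000[0]011.   (C,0)→(C,1,L)
state=C head=1 tape=.00[0]1011.   (C,0)→(C,1,L)
state=C head=0 tape=.0[0]11011.   (C,0)→(C,1,L)
state=C head=-1 tape=.[0]111011.   (C,0)→(C,1,L)
state=C head=-2 tape=[.]1111011.   (C,.)→(D,1,R)
state=D head=-1 tape=1[1]111011.   (D,1)→(B,0,L)
state=B head=-2 tape=[1]0111011.   (B,1)→(B,0,R)
state=B head=-1 tape=0[0]111011.   (B,0)→(A,0,R)
state=A head=0 tape=00[1]11011.   (A,1)→(C,0,R)
state=C head=1 tape=000[1]1011.   (C,1)→(B,1,R)
state=B head=2 tape=0001[1]011.   (B,1)→(B,0,R)
state=B head=3 tape=00010[0]11.   (B,0)→(A,0,R)
state=A head=4 tape=000100[1]1.   (A,1)→(C,0,R)
state=C head=5 tape=0001000[1].   (C,1)→(B,1,R)
state=B head=6 tape=00010001[.]   (B,.)→(H,1,L)
state=H head=5 tape=0001000[1]1
At halt the head is at cell 5.

5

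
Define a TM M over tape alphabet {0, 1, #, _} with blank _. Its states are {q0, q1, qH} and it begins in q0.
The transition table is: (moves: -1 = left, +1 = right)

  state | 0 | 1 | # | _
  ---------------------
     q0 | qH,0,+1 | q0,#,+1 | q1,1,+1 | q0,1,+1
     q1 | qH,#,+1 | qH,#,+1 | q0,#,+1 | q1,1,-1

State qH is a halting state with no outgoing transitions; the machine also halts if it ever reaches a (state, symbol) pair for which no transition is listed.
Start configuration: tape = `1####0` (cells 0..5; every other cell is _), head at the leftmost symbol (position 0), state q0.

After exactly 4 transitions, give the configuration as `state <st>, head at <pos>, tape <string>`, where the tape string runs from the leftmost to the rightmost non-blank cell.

q0 | [1]####0   read 1 → write #, move +1, go to q0
q0 | #[#]###0   read # → write 1, move +1, go to q1
q1 | #1[#]##0   read # → write #, move +1, go to q0
q0 | #1#[#]#0   read # → write 1, move +1, go to q1
q1 | #1#1[#]0
After 4 steps: state q1, head at 4, tape #1#1#0.

state q1, head at 4, tape #1#1#0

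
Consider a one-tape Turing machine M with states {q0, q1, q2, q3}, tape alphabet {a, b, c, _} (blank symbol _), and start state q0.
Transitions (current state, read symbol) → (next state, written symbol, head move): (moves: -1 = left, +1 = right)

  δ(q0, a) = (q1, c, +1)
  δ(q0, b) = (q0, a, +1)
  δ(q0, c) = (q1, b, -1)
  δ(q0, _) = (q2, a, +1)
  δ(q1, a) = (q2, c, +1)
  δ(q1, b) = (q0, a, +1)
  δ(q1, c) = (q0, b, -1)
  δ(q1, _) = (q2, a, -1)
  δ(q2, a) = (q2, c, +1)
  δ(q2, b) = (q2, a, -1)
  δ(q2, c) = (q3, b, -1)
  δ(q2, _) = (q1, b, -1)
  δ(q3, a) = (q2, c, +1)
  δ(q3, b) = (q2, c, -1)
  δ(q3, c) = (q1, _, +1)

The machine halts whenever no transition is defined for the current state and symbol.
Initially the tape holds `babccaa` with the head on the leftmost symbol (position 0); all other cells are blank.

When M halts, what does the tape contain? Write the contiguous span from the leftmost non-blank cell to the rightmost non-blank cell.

a_babaa

state=q0 head=0 tape=[b]abccaa   (q0,b)→(q0,a,+1)
state=q0 head=1 tape=a[a]bccaa   (q0,a)→(q1,c,+1)
state=q1 head=2 tape=ac[b]ccaa   (q1,b)→(q0,a,+1)
state=q0 head=3 tape=aca[c]caa   (q0,c)→(q1,b,-1)
state=q1 head=2 tape=ac[a]bcaa   (q1,a)→(q2,c,+1)
state=q2 head=3 tape=acc[b]caa   (q2,b)→(q2,a,-1)
state=q2 head=2 tape=ac[c]acaa   (q2,c)→(q3,b,-1)
state=q3 head=1 tape=a[c]bacaa   (q3,c)→(q1,_,+1)
state=q1 head=2 tape=a_[b]acaa   (q1,b)→(q0,a,+1)
state=q0 head=3 tape=a_a[a]caa   (q0,a)→(q1,c,+1)
state=q1 head=4 tape=a_ac[c]aa   (q1,c)→(q0,b,-1)
state=q0 head=3 tape=a_a[c]baa   (q0,c)→(q1,b,-1)
state=q1 head=2 tape=a_[a]bbaa   (q1,a)→(q2,c,+1)
state=q2 head=3 tape=a_c[b]baa   (q2,b)→(q2,a,-1)
state=q2 head=2 tape=a_[c]abaa   (q2,c)→(q3,b,-1)
state=q3 head=1 tape=a[_]babaa
The non-blank tape span at halt is a_babaa.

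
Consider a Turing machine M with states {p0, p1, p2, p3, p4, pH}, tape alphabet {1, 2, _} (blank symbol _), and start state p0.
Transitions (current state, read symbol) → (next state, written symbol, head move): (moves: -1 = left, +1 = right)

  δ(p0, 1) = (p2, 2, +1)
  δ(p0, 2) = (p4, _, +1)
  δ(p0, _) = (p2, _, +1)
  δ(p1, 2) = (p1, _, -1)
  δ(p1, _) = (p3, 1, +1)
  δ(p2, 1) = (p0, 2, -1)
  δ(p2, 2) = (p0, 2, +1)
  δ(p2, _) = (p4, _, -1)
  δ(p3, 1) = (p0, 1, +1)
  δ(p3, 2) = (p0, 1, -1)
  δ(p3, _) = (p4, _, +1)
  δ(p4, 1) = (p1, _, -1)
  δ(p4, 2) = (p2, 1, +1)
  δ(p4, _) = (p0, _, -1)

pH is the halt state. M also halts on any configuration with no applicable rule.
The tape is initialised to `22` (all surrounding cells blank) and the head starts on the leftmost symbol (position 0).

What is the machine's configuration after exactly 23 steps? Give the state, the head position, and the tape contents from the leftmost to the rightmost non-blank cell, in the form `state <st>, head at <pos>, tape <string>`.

state p4, head at -1, tape 2

p0 | _[2]2_   read 2 → write _, move +1, go to p4
p4 | __[2]_   read 2 → write 1, move +1, go to p2
p2 | __1[_]   read _ → write _, move -1, go to p4
p4 | __[1]_   read 1 → write _, move -1, go to p1
p1 | _[_]__   read _ → write 1, move +1, go to p3
p3 | _1[_]_   read _ → write _, move +1, go to p4
p4 | _1_[_]   read _ → write _, move -1, go to p0
p0 | _1[_]_   read _ → write _, move +1, go to p2
p2 | _1_[_]   read _ → write _, move -1, go to p4
p4 | _1[_]_   read _ → write _, move -1, go to p0
p0 | _[1]__   read 1 → write 2, move +1, go to p2
p2 | _2[_]_   read _ → write _, move -1, go to p4
p4 | _[2]__   read 2 → write 1, move +1, go to p2
p2 | _1[_]_   read _ → write _, move -1, go to p4
p4 | _[1]__   read 1 → write _, move -1, go to p1
p1 | [_]___   read _ → write 1, move +1, go to p3
p3 | 1[_]__   read _ → write _, move +1, go to p4
p4 | 1_[_]_   read _ → write _, move -1, go to p0
p0 | 1[_]__   read _ → write _, move +1, go to p2
p2 | 1_[_]_   read _ → write _, move -1, go to p4
p4 | 1[_]__   read _ → write _, move -1, go to p0
p0 | [1]___   read 1 → write 2, move +1, go to p2
p2 | 2[_]__   read _ → write _, move -1, go to p4
p4 | [2]___
After 23 steps: state p4, head at -1, tape 2.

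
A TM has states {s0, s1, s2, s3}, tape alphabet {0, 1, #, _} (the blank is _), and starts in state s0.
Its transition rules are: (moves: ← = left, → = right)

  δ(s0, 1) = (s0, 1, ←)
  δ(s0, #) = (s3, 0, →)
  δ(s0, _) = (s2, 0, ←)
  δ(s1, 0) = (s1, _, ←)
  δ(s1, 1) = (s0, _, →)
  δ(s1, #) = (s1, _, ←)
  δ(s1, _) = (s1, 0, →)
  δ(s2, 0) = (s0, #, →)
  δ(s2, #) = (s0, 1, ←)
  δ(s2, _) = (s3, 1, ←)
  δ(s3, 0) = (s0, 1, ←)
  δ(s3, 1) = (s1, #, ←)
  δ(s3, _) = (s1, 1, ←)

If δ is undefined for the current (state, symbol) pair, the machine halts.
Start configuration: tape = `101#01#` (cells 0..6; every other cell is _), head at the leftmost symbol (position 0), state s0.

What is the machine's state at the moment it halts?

state=s0 head=0 tape=____[1]01#01#   (s0,1)→(s0,1,←)
state=s0 head=-1 tape=___[_]101#01#   (s0,_)→(s2,0,←)
state=s2 head=-2 tape=__[_]0101#01#   (s2,_)→(s3,1,←)
state=s3 head=-3 tape=_[_]10101#01#   (s3,_)→(s1,1,←)
state=s1 head=-4 tape=[_]110101#01#   (s1,_)→(s1,0,→)
state=s1 head=-3 tape=0[1]10101#01#   (s1,1)→(s0,_,→)
state=s0 head=-2 tape=0_[1]0101#01#   (s0,1)→(s0,1,←)
state=s0 head=-3 tape=0[_]10101#01#   (s0,_)→(s2,0,←)
state=s2 head=-4 tape=[0]010101#01#   (s2,0)→(s0,#,→)
state=s0 head=-3 tape=#[0]10101#01#
No transition is defined for (s0, 0); M halts in state s0.

s0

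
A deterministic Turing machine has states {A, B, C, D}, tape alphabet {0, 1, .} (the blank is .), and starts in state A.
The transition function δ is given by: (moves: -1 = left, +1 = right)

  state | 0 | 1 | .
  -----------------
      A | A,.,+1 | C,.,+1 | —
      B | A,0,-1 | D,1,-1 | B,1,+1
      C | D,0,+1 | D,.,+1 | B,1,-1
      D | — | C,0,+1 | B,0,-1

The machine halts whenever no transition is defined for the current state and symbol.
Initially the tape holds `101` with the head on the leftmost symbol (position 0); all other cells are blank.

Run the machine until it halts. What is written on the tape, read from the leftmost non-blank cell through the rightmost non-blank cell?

0.00

A | [1]01....   read 1 → write ., move +1, go to C
C | .[0]1....   read 0 → write 0, move +1, go to D
D | .0[1]....   read 1 → write 0, move +1, go to C
C | .00[.]...   read . → write 1, move -1, go to B
B | .0[0]1...   read 0 → write 0, move -1, go to A
A | .[0]01...   read 0 → write ., move +1, go to A
A | ..[0]1...   read 0 → write ., move +1, go to A
A | ...[1]...   read 1 → write ., move +1, go to C
C | ....[.]..   read . → write 1, move -1, go to B
B | ...[.]1..   read . → write 1, move +1, go to B
B | ...1[1]..   read 1 → write 1, move -1, go to D
D | ...[1]1..   read 1 → write 0, move +1, go to C
C | ...0[1]..   read 1 → write ., move +1, go to D
D | ...0.[.].   read . → write 0, move -1, go to B
B | ...0[.]0.   read . → write 1, move +1, go to B
B | ...01[0].   read 0 → write 0, move -1, go to A
A | ...0[1]0.   read 1 → write ., move +1, go to C
C | ...0.[0].   read 0 → write 0, move +1, go to D
D | ...0.0[.]   read . → write 0, move -1, go to B
B | ...0.[0]0   read 0 → write 0, move -1, go to A
A | ...0[.]00
The non-blank tape span at halt is 0.00.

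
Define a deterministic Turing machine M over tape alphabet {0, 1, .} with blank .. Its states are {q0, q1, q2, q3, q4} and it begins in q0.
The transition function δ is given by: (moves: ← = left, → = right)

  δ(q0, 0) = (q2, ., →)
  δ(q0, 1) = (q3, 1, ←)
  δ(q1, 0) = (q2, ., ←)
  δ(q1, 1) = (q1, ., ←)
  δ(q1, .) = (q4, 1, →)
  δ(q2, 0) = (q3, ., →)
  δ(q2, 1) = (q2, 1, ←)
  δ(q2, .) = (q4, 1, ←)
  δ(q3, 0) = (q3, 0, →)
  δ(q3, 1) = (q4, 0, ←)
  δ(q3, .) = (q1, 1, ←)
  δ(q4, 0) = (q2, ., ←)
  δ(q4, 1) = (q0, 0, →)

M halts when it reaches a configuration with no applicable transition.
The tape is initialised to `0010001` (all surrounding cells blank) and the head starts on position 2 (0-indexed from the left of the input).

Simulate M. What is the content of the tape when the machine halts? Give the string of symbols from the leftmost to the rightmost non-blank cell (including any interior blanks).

10..10.1

state=q0 head=2 tape=00[1]0001.   (q0,1)→(q3,1,←)
state=q3 head=1 tape=0[0]10001.   (q3,0)→(q3,0,→)
state=q3 head=2 tape=00[1]0001.   (q3,1)→(q4,0,←)
state=q4 head=1 tape=0[0]00001.   (q4,0)→(q2,.,←)
state=q2 head=0 tape=[0].00001.   (q2,0)→(q3,.,→)
state=q3 head=1 tape=.[.]00001.   (q3,.)→(q1,1,←)
state=q1 head=0 tape=[.]100001.   (q1,.)→(q4,1,→)
state=q4 head=1 tape=1[1]00001.   (q4,1)→(q0,0,→)
state=q0 head=2 tape=10[0]0001.   (q0,0)→(q2,.,→)
state=q2 head=3 tape=10.[0]001.   (q2,0)→(q3,.,→)
state=q3 head=4 tape=10..[0]01.   (q3,0)→(q3,0,→)
state=q3 head=5 tape=10..0[0]1.   (q3,0)→(q3,0,→)
state=q3 head=6 tape=10..00[1].   (q3,1)→(q4,0,←)
state=q4 head=5 tape=10..0[0]0.   (q4,0)→(q2,.,←)
state=q2 head=4 tape=10..[0].0.   (q2,0)→(q3,.,→)
state=q3 head=5 tape=10...[.]0.   (q3,.)→(q1,1,←)
state=q1 head=4 tape=10..[.]10.   (q1,.)→(q4,1,→)
state=q4 head=5 tape=10..1[1]0.   (q4,1)→(q0,0,→)
state=q0 head=6 tape=10..10[0].   (q0,0)→(q2,.,→)
state=q2 head=7 tape=10..10.[.]   (q2,.)→(q4,1,←)
state=q4 head=6 tape=10..10[.]1
The non-blank tape span at halt is 10..10.1.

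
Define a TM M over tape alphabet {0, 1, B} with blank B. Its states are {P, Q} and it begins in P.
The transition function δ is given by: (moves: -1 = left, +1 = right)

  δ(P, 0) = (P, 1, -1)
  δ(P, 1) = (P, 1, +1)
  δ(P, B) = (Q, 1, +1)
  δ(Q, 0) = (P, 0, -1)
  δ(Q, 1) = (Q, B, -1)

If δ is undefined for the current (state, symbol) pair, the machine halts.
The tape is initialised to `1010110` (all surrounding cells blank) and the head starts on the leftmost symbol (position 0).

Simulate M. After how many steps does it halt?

14

state=P head=0 tape=[1]010110BB   (P,1)→(P,1,+1)
state=P head=1 tape=1[0]10110BB   (P,0)→(P,1,-1)
state=P head=0 tape=[1]110110BB   (P,1)→(P,1,+1)
state=P head=1 tape=1[1]10110BB   (P,1)→(P,1,+1)
state=P head=2 tape=11[1]0110BB   (P,1)→(P,1,+1)
state=P head=3 tape=111[0]110BB   (P,0)→(P,1,-1)
state=P head=2 tape=11[1]1110BB   (P,1)→(P,1,+1)
state=P head=3 tape=111[1]110BB   (P,1)→(P,1,+1)
state=P head=4 tape=1111[1]10BB   (P,1)→(P,1,+1)
state=P head=5 tape=11111[1]0BB   (P,1)→(P,1,+1)
state=P head=6 tape=111111[0]BB   (P,0)→(P,1,-1)
state=P head=5 tape=11111[1]1BB   (P,1)→(P,1,+1)
state=P head=6 tape=111111[1]BB   (P,1)→(P,1,+1)
state=P head=7 tape=1111111[B]B   (P,B)→(Q,1,+1)
state=Q head=8 tape=11111111[B]
M halts after 14 transitions.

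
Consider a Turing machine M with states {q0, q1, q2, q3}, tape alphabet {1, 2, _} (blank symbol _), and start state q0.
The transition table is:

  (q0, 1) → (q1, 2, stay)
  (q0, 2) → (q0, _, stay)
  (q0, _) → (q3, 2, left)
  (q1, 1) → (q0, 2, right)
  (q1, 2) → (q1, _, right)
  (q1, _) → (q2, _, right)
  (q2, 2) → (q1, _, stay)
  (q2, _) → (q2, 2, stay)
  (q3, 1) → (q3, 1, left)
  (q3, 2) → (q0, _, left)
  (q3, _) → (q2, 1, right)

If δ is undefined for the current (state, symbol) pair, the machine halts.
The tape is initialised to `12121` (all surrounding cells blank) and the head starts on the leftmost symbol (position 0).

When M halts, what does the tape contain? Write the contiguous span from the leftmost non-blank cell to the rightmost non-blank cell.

state=q0 head=0 tape=[1]2121   (q0,1)→(q1,2,stay)
state=q1 head=0 tape=[2]2121   (q1,2)→(q1,_,right)
state=q1 head=1 tape=_[2]121   (q1,2)→(q1,_,right)
state=q1 head=2 tape=__[1]21   (q1,1)→(q0,2,right)
state=q0 head=3 tape=__2[2]1   (q0,2)→(q0,_,stay)
state=q0 head=3 tape=__2[_]1   (q0,_)→(q3,2,left)
state=q3 head=2 tape=__[2]21   (q3,2)→(q0,_,left)
state=q0 head=1 tape=_[_]_21   (q0,_)→(q3,2,left)
state=q3 head=0 tape=[_]2_21   (q3,_)→(q2,1,right)
state=q2 head=1 tape=1[2]_21   (q2,2)→(q1,_,stay)
state=q1 head=1 tape=1[_]_21   (q1,_)→(q2,_,right)
state=q2 head=2 tape=1_[_]21   (q2,_)→(q2,2,stay)
state=q2 head=2 tape=1_[2]21   (q2,2)→(q1,_,stay)
state=q1 head=2 tape=1_[_]21   (q1,_)→(q2,_,right)
state=q2 head=3 tape=1__[2]1   (q2,2)→(q1,_,stay)
state=q1 head=3 tape=1__[_]1   (q1,_)→(q2,_,right)
state=q2 head=4 tape=1___[1]
The non-blank tape span at halt is 1___1.

1___1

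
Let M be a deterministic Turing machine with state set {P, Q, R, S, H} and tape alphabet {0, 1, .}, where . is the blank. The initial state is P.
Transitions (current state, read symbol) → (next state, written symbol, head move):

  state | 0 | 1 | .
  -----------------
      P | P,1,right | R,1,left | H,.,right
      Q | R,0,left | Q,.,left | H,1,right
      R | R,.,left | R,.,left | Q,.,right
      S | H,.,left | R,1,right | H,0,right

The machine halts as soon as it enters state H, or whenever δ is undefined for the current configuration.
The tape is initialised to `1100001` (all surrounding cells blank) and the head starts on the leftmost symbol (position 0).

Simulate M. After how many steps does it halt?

P | .[1]100001   read 1 → write 1, move left, go to R
R | [.]1100001   read . → write ., move right, go to Q
Q | .[1]100001   read 1 → write ., move left, go to Q
Q | [.].100001   read . → write 1, move right, go to H
H | 1[.]100001
M halts after 4 transitions.

4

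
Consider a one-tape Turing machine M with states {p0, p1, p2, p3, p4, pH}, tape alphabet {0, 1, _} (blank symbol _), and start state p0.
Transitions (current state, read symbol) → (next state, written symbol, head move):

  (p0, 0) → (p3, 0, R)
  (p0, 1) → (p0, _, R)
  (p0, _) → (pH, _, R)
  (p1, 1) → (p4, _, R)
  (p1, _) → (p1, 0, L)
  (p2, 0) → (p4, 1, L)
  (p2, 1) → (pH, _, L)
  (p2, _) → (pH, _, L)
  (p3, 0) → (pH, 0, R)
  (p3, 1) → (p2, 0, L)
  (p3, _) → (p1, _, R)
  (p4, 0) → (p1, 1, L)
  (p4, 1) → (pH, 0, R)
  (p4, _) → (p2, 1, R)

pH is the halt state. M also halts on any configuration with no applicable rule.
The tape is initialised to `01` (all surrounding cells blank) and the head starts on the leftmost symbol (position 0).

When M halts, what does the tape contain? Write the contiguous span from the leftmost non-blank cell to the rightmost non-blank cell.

state=p0 head=0 tape=_[0]1   (p0,0)→(p3,0,R)
state=p3 head=1 tape=_0[1]   (p3,1)→(p2,0,L)
state=p2 head=0 tape=_[0]0   (p2,0)→(p4,1,L)
state=p4 head=-1 tape=[_]10   (p4,_)→(p2,1,R)
state=p2 head=0 tape=1[1]0   (p2,1)→(pH,_,L)
state=pH head=-1 tape=[1]_0
The non-blank tape span at halt is 1_0.

1_0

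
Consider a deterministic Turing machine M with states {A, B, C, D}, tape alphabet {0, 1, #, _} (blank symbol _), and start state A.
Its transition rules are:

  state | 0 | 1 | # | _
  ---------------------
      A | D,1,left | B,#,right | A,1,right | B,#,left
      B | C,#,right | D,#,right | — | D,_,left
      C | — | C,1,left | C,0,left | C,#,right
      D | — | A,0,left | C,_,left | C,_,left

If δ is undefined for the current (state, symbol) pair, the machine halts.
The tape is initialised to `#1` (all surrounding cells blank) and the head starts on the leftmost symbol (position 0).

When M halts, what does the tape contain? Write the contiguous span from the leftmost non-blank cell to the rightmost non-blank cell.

#01

state=A head=0 tape=__[#]1_   (A,#)→(A,1,right)
state=A head=1 tape=__1[1]_   (A,1)→(B,#,right)
state=B head=2 tape=__1#[_]   (B,_)→(D,_,left)
state=D head=1 tape=__1[#]_   (D,#)→(C,_,left)
state=C head=0 tape=__[1]__   (C,1)→(C,1,left)
state=C head=-1 tape=_[_]1__   (C,_)→(C,#,right)
state=C head=0 tape=_#[1]__   (C,1)→(C,1,left)
state=C head=-1 tape=_[#]1__   (C,#)→(C,0,left)
state=C head=-2 tape=[_]01__   (C,_)→(C,#,right)
state=C head=-1 tape=#[0]1__
The non-blank tape span at halt is #01.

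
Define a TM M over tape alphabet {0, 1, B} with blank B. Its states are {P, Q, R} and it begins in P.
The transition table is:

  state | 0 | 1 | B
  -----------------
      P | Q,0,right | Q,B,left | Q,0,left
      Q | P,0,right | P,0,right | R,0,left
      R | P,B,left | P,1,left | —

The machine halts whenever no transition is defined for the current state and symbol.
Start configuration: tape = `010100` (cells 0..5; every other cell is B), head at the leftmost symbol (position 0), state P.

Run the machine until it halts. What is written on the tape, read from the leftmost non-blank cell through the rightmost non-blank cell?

P | BBB[0]10100BB   read 0 → write 0, move right, go to Q
Q | BBB0[1]0100BB   read 1 → write 0, move right, go to P
P | BBB00[0]100BB   read 0 → write 0, move right, go to Q
Q | BBB000[1]00BB   read 1 → write 0, move right, go to P
P | BBB0000[0]0BB   read 0 → write 0, move right, go to Q
Q | BBB00000[0]BB   read 0 → write 0, move right, go to P
P | BBB000000[B]B   read B → write 0, move left, go to Q
Q | BBB00000[0]0B   read 0 → write 0, move right, go to P
P | BBB000000[0]B   read 0 → write 0, move right, go to Q
Q | BBB0000000[B]   read B → write 0, move left, go to R
R | BBB000000[0]0   read 0 → write B, move left, go to P
P | BBB00000[0]B0   read 0 → write 0, move right, go to Q
Q | BBB000000[B]0   read B → write 0, move left, go to R
R | BBB00000[0]00   read 0 → write B, move left, go to P
P | BBB0000[0]B00   read 0 → write 0, move right, go to Q
Q | BBB00000[B]00   read B → write 0, move left, go to R
R | BBB0000[0]000   read 0 → write B, move left, go to P
P | BBB000[0]B000   read 0 → write 0, move right, go to Q
Q | BBB0000[B]000   read B → write 0, move left, go to R
R | BBB000[0]0000   read 0 → write B, move left, go to P
P | BBB00[0]B0000   read 0 → write 0, move right, go to Q
Q | BBB000[B]0000   read B → write 0, move left, go to R
R | BBB00[0]00000   read 0 → write B, move left, go to P
P | BBB0[0]B00000   read 0 → write 0, move right, go to Q
Q | BBB00[B]00000   read B → write 0, move left, go to R
R | BBB0[0]000000   read 0 → write B, move left, go to P
P | BBB[0]B000000   read 0 → write 0, move right, go to Q
Q | BBB0[B]000000   read B → write 0, move left, go to R
R | BBB[0]0000000   read 0 → write B, move left, go to P
P | BB[B]B0000000   read B → write 0, move left, go to Q
Q | B[B]0B0000000   read B → write 0, move left, go to R
R | [B]00B0000000
The non-blank tape span at halt is 00B0000000.

00B0000000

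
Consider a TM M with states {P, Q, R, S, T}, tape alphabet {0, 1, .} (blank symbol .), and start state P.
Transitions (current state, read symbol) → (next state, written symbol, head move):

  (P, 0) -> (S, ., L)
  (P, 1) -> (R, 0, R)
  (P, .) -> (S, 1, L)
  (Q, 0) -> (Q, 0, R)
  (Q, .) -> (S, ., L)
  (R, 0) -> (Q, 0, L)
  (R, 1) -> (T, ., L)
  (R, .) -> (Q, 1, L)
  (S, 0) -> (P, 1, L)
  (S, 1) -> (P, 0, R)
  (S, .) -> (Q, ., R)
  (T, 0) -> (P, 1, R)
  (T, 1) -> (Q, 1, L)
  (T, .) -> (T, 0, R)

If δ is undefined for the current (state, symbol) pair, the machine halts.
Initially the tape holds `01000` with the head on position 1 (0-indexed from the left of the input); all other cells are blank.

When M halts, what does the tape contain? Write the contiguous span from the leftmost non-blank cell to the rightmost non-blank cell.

11.1.1

P | ..0[1]000.   read 1 → write 0, move R, go to R
R | ..00[0]00.   read 0 → write 0, move L, go to Q
Q | ..0[0]000.   read 0 → write 0, move R, go to Q
Q | ..00[0]00.   read 0 → write 0, move R, go to Q
Q | ..000[0]0.   read 0 → write 0, move R, go to Q
Q | ..0000[0].   read 0 → write 0, move R, go to Q
Q | ..00000[.]   read . → write ., move L, go to S
S | ..0000[0].   read 0 → write 1, move L, go to P
P | ..000[0]1.   read 0 → write ., move L, go to S
S | ..00[0].1.   read 0 → write 1, move L, go to P
P | ..0[0]1.1.   read 0 → write ., move L, go to S
S | ..[0].1.1.   read 0 → write 1, move L, go to P
P | .[.]1.1.1.   read . → write 1, move L, go to S
S | [.]11.1.1.   read . → write ., move R, go to Q
Q | .[1]1.1.1.
The non-blank tape span at halt is 11.1.1.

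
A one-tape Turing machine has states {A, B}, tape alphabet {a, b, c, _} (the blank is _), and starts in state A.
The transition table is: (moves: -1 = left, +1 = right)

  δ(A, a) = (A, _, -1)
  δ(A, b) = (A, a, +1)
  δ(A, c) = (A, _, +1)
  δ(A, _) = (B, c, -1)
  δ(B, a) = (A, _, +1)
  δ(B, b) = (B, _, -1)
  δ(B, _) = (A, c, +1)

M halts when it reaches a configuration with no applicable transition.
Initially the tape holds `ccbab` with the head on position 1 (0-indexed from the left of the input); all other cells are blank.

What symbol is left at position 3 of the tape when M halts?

A | c[c]bab   read c → write _, move +1, go to A
A | c_[b]ab   read b → write a, move +1, go to A
A | c_a[a]b   read a → write _, move -1, go to A
A | c_[a]_b   read a → write _, move -1, go to A
A | c[_]__b   read _ → write c, move -1, go to B
B | [c]c__b
Cell 3 holds _ when M halts.

_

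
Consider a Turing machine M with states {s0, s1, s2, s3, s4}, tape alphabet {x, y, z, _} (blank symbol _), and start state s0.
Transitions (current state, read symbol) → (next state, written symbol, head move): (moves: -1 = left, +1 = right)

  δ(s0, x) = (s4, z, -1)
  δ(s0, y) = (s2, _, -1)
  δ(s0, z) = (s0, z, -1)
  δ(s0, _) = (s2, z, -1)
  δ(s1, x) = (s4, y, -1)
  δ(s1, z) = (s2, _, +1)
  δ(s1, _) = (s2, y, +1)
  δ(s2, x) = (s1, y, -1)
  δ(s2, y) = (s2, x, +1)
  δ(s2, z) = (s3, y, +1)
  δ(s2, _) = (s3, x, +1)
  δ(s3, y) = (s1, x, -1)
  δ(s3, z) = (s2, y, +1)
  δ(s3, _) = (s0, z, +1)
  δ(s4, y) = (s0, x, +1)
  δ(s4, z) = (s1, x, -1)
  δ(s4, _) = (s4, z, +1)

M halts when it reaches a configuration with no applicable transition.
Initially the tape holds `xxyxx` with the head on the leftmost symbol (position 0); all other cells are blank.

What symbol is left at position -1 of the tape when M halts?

x

s0 | __[x]xyxx   read x → write z, move -1, go to s4
s4 | _[_]zxyxx   read _ → write z, move +1, go to s4
s4 | _z[z]xyxx   read z → write x, move -1, go to s1
s1 | _[z]xxyxx   read z → write _, move +1, go to s2
s2 | __[x]xyxx   read x → write y, move -1, go to s1
s1 | _[_]yxyxx   read _ → write y, move +1, go to s2
s2 | _y[y]xyxx   read y → write x, move +1, go to s2
s2 | _yx[x]yxx   read x → write y, move -1, go to s1
s1 | _y[x]yyxx   read x → write y, move -1, go to s4
s4 | _[y]yyyxx   read y → write x, move +1, go to s0
s0 | _x[y]yyxx   read y → write _, move -1, go to s2
s2 | _[x]_yyxx   read x → write y, move -1, go to s1
s1 | [_]y_yyxx   read _ → write y, move +1, go to s2
s2 | y[y]_yyxx   read y → write x, move +1, go to s2
s2 | yx[_]yyxx   read _ → write x, move +1, go to s3
s3 | yxx[y]yxx   read y → write x, move -1, go to s1
s1 | yx[x]xyxx   read x → write y, move -1, go to s4
s4 | y[x]yxyxx
Cell -1 holds x when M halts.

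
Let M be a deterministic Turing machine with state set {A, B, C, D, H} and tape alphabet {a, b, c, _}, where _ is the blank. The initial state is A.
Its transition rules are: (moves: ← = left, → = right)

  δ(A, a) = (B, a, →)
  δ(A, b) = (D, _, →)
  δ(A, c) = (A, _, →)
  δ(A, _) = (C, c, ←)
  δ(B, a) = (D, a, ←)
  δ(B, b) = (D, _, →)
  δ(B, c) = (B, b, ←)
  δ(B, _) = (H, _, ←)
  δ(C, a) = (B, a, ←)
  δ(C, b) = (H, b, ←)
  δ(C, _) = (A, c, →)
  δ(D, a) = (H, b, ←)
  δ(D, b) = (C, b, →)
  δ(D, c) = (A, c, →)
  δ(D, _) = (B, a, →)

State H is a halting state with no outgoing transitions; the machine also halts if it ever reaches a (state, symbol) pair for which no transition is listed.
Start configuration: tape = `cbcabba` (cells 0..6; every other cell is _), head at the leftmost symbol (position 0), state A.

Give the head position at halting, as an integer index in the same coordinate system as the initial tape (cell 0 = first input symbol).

A | [c]bcabba   read c → write _, move →, go to A
A | _[b]cabba   read b → write _, move →, go to D
D | __[c]abba   read c → write c, move →, go to A
A | __c[a]bba   read a → write a, move →, go to B
B | __ca[b]ba   read b → write _, move →, go to D
D | __ca_[b]a   read b → write b, move →, go to C
C | __ca_b[a]   read a → write a, move ←, go to B
B | __ca_[b]a   read b → write _, move →, go to D
D | __ca__[a]   read a → write b, move ←, go to H
H | __ca_[_]b
At halt the head is at cell 5.

5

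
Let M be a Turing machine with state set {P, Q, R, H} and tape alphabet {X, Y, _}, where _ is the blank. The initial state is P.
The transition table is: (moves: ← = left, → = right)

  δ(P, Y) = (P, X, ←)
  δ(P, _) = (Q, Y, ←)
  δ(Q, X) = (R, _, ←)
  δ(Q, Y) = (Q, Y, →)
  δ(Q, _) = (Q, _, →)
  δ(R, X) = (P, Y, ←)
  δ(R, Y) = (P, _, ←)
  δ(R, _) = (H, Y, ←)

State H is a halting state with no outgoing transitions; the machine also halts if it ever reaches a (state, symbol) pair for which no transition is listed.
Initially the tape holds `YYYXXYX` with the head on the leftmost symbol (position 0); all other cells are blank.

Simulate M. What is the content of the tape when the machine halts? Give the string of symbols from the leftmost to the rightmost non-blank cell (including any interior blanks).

YY___Y_YX

state=P head=0 tape=___[Y]YYXXYX   (P,Y)→(P,X,←)
state=P head=-1 tape=__[_]XYYXXYX   (P,_)→(Q,Y,←)
state=Q head=-2 tape=_[_]YXYYXXYX   (Q,_)→(Q,_,→)
state=Q head=-1 tape=__[Y]XYYXXYX   (Q,Y)→(Q,Y,→)
state=Q head=0 tape=__Y[X]YYXXYX   (Q,X)→(R,_,←)
state=R head=-1 tape=__[Y]_YYXXYX   (R,Y)→(P,_,←)
state=P head=-2 tape=_[_]__YYXXYX   (P,_)→(Q,Y,←)
state=Q head=-3 tape=[_]Y__YYXXYX   (Q,_)→(Q,_,→)
state=Q head=-2 tape=_[Y]__YYXXYX   (Q,Y)→(Q,Y,→)
state=Q head=-1 tape=_Y[_]_YYXXYX   (Q,_)→(Q,_,→)
state=Q head=0 tape=_Y_[_]YYXXYX   (Q,_)→(Q,_,→)
state=Q head=1 tape=_Y__[Y]YXXYX   (Q,Y)→(Q,Y,→)
state=Q head=2 tape=_Y__Y[Y]XXYX   (Q,Y)→(Q,Y,→)
state=Q head=3 tape=_Y__YY[X]XYX   (Q,X)→(R,_,←)
state=R head=2 tape=_Y__Y[Y]_XYX   (R,Y)→(P,_,←)
state=P head=1 tape=_Y__[Y]__XYX   (P,Y)→(P,X,←)
state=P head=0 tape=_Y_[_]X__XYX   (P,_)→(Q,Y,←)
state=Q head=-1 tape=_Y[_]YX__XYX   (Q,_)→(Q,_,→)
state=Q head=0 tape=_Y_[Y]X__XYX   (Q,Y)→(Q,Y,→)
state=Q head=1 tape=_Y_Y[X]__XYX   (Q,X)→(R,_,←)
state=R head=0 tape=_Y_[Y]___XYX   (R,Y)→(P,_,←)
state=P head=-1 tape=_Y[_]____XYX   (P,_)→(Q,Y,←)
state=Q head=-2 tape=_[Y]Y____XYX   (Q,Y)→(Q,Y,→)
state=Q head=-1 tape=_Y[Y]____XYX   (Q,Y)→(Q,Y,→)
state=Q head=0 tape=_YY[_]___XYX   (Q,_)→(Q,_,→)
state=Q head=1 tape=_YY_[_]__XYX   (Q,_)→(Q,_,→)
state=Q head=2 tape=_YY__[_]_XYX   (Q,_)→(Q,_,→)
state=Q head=3 tape=_YY___[_]XYX   (Q,_)→(Q,_,→)
state=Q head=4 tape=_YY____[X]YX   (Q,X)→(R,_,←)
state=R head=3 tape=_YY___[_]_YX   (R,_)→(H,Y,←)
state=H head=2 tape=_YY__[_]Y_YX
The non-blank tape span at halt is YY___Y_YX.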